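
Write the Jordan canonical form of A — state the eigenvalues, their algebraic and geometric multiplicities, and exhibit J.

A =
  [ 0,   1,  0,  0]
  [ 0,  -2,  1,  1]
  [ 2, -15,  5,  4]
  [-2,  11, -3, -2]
J_3(0) ⊕ J_1(1)

The characteristic polynomial is
  det(x·I − A) = x^4 - x^3 = x^3*(x - 1)

Eigenvalues and multiplicities (the geometric multiplicity of λ is n − rank(A − λI), which equals the number of Jordan blocks for λ):
  λ = 0: algebraic multiplicity = 3, geometric multiplicity = 1
  λ = 1: algebraic multiplicity = 1, geometric multiplicity = 1

Determining the block sizes for each eigenvalue:
  λ = 0: one block (gm = 1), so the single block has size am = 3 → block sizes [3]
  λ = 1: one block (gm = 1), so the single block has size am = 1 → block sizes [1]

Assembling the blocks gives a Jordan form
J =
  [0, 1, 0, 0]
  [0, 0, 1, 0]
  [0, 0, 0, 0]
  [0, 0, 0, 1]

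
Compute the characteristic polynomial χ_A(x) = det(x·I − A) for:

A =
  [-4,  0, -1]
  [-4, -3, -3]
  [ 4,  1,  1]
x^3 + 6*x^2 + 12*x + 8

Expanding det(x·I − A) (e.g. by cofactor expansion or by noting that A is similar to its Jordan form J, which has the same characteristic polynomial as A) gives
  χ_A(x) = x^3 + 6*x^2 + 12*x + 8
which factors as (x + 2)^3. The eigenvalues (with algebraic multiplicities) are λ = -2 with multiplicity 3.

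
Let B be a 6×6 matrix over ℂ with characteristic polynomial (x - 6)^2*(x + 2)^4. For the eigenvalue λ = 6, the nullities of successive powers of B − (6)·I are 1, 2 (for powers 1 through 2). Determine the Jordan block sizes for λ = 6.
Block sizes for λ = 6: [2]

From the dimensions of kernels of powers, the number of Jordan blocks of size at least j is d_j − d_{j−1} where d_j = dim ker(N^j) (with d_0 = 0). Computing the differences gives [1, 1].
The number of blocks of size exactly k is (#blocks of size ≥ k) − (#blocks of size ≥ k + 1), so the partition is: 1 block(s) of size 2.
In nonincreasing order the block sizes are [2].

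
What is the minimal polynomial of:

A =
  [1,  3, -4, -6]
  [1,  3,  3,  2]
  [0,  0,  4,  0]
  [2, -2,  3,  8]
x^3 - 12*x^2 + 48*x - 64

The characteristic polynomial is χ_A(x) = (x - 4)^4, so the eigenvalues are known. The minimal polynomial is
  m_A(x) = Π_λ (x − λ)^{k_λ}
where k_λ is the size of the *largest* Jordan block for λ (equivalently, the smallest k with (A − λI)^k v = 0 for every generalised eigenvector v of λ).

  λ = 4: largest Jordan block has size 3, contributing (x − 4)^3

So m_A(x) = (x - 4)^3 = x^3 - 12*x^2 + 48*x - 64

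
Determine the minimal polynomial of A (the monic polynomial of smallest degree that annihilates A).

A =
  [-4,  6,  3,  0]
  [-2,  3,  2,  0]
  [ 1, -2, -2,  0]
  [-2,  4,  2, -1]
x^2 + 2*x + 1

The characteristic polynomial is χ_A(x) = (x + 1)^4, so the eigenvalues are known. The minimal polynomial is
  m_A(x) = Π_λ (x − λ)^{k_λ}
where k_λ is the size of the *largest* Jordan block for λ (equivalently, the smallest k with (A − λI)^k v = 0 for every generalised eigenvector v of λ).

  λ = -1: largest Jordan block has size 2, contributing (x + 1)^2

So m_A(x) = (x + 1)^2 = x^2 + 2*x + 1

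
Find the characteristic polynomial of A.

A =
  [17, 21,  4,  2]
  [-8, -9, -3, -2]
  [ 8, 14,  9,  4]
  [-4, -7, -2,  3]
x^4 - 20*x^3 + 150*x^2 - 500*x + 625

Expanding det(x·I − A) (e.g. by cofactor expansion or by noting that A is similar to its Jordan form J, which has the same characteristic polynomial as A) gives
  χ_A(x) = x^4 - 20*x^3 + 150*x^2 - 500*x + 625
which factors as (x - 5)^4. The eigenvalues (with algebraic multiplicities) are λ = 5 with multiplicity 4.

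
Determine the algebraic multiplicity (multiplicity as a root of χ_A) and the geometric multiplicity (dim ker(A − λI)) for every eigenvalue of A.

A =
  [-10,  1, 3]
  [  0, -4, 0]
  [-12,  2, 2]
λ = -4: alg = 3, geom = 2

Step 1 — factor the characteristic polynomial to read off the algebraic multiplicities:
  χ_A(x) = (x + 4)^3

Step 2 — compute geometric multiplicities via the rank-nullity identity g(λ) = n − rank(A − λI):
  rank(A − (-4)·I) = 1, so dim ker(A − (-4)·I) = n − 1 = 2

Summary:
  λ = -4: algebraic multiplicity = 3, geometric multiplicity = 2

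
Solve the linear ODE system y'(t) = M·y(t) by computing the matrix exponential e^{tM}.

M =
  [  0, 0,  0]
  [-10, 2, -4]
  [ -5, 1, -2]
e^{tM} =
  [1, 0, 0]
  [-10*t, 2*t + 1, -4*t]
  [-5*t, t, 1 - 2*t]

Strategy: write M = P · J · P⁻¹ where J is a Jordan canonical form, so e^{tM} = P · e^{tJ} · P⁻¹, and e^{tJ} can be computed block-by-block.

M has Jordan form
J =
  [0, 1, 0]
  [0, 0, 0]
  [0, 0, 0]
(up to reordering of blocks).

Per-block formulas:
  For a 1×1 block at λ = 0: exp(t · [0]) = [e^(0t)].
  For a 2×2 Jordan block J_2(0): exp(t · J_2(0)) = e^(0t)·(I + t·N), where N is the 2×2 nilpotent shift.

After assembling e^{tJ} and conjugating by P, we get:

e^{tM} =
  [1, 0, 0]
  [-10*t, 2*t + 1, -4*t]
  [-5*t, t, 1 - 2*t]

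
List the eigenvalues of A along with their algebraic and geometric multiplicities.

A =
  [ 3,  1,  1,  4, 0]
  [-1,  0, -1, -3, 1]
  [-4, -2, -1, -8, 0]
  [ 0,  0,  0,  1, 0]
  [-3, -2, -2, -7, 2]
λ = 1: alg = 5, geom = 3

Step 1 — factor the characteristic polynomial to read off the algebraic multiplicities:
  χ_A(x) = (x - 1)^5

Step 2 — compute geometric multiplicities via the rank-nullity identity g(λ) = n − rank(A − λI):
  rank(A − (1)·I) = 2, so dim ker(A − (1)·I) = n − 2 = 3

Summary:
  λ = 1: algebraic multiplicity = 5, geometric multiplicity = 3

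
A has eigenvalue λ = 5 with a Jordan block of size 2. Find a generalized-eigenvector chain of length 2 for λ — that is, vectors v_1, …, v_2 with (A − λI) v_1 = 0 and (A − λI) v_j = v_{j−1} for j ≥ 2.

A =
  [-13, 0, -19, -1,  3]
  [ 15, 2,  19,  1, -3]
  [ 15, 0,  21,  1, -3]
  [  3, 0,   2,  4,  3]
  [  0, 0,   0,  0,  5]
A Jordan chain for λ = 5 of length 2:
v_1 = (1, -1, -1, 1, 0)ᵀ
v_2 = (1, -1, -1, 0, 0)ᵀ

Let N = A − (5)·I. We want v_2 with N^2 v_2 = 0 but N^1 v_2 ≠ 0; then v_{j-1} := N · v_j for j = 2, …, 2.

Pick v_2 = (1, -1, -1, 0, 0)ᵀ.
Then v_1 = N · v_2 = (1, -1, -1, 1, 0)ᵀ.

Sanity check: (A − (5)·I) v_1 = (0, 0, 0, 0, 0)ᵀ = 0. ✓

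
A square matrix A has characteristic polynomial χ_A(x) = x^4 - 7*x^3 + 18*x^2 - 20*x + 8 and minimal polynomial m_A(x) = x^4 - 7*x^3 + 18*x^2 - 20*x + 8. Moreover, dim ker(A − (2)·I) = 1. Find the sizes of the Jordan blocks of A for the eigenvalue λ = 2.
Block sizes for λ = 2: [3]

Step 1 — from the characteristic polynomial, algebraic multiplicity of λ = 2 is 3. From dim ker(A − (2)·I) = 1, there are exactly 1 Jordan blocks for λ = 2.
Step 2 — from the minimal polynomial, the factor (x − 2)^3 tells us the largest block for λ = 2 has size 3.
Step 3 — with total size 3, 1 blocks, and largest block 3, the block sizes (in nonincreasing order) are [3].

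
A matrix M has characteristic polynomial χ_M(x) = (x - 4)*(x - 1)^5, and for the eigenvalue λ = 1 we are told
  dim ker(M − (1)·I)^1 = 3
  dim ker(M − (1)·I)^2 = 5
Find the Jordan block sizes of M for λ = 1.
Block sizes for λ = 1: [2, 2, 1]

From the dimensions of kernels of powers, the number of Jordan blocks of size at least j is d_j − d_{j−1} where d_j = dim ker(N^j) (with d_0 = 0). Computing the differences gives [3, 2].
The number of blocks of size exactly k is (#blocks of size ≥ k) − (#blocks of size ≥ k + 1), so the partition is: 1 block(s) of size 1, 2 block(s) of size 2.
In nonincreasing order the block sizes are [2, 2, 1].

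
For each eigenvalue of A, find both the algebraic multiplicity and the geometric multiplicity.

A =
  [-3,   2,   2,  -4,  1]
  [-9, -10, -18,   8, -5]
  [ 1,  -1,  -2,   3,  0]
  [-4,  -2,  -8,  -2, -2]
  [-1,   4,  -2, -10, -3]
λ = -4: alg = 5, geom = 3

Step 1 — factor the characteristic polynomial to read off the algebraic multiplicities:
  χ_A(x) = (x + 4)^5

Step 2 — compute geometric multiplicities via the rank-nullity identity g(λ) = n − rank(A − λI):
  rank(A − (-4)·I) = 2, so dim ker(A − (-4)·I) = n − 2 = 3

Summary:
  λ = -4: algebraic multiplicity = 5, geometric multiplicity = 3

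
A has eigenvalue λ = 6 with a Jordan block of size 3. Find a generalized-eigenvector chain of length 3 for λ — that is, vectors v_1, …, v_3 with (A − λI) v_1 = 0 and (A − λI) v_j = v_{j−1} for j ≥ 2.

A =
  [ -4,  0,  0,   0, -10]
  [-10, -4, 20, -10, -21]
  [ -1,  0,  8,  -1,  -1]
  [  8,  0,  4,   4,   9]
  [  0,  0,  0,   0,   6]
A Jordan chain for λ = 6 of length 3:
v_1 = (0, 0, 1, 2, 0)ᵀ
v_2 = (0, 1, 0, -1, 0)ᵀ
v_3 = (1, 1, 0, 0, -1)ᵀ

Let N = A − (6)·I. We want v_3 with N^3 v_3 = 0 but N^2 v_3 ≠ 0; then v_{j-1} := N · v_j for j = 3, …, 2.

Pick v_3 = (1, 1, 0, 0, -1)ᵀ.
Then v_2 = N · v_3 = (0, 1, 0, -1, 0)ᵀ.
Then v_1 = N · v_2 = (0, 0, 1, 2, 0)ᵀ.

Sanity check: (A − (6)·I) v_1 = (0, 0, 0, 0, 0)ᵀ = 0. ✓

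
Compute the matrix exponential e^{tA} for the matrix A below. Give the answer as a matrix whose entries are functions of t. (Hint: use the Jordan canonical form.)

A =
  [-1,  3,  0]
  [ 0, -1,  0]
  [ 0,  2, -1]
e^{tA} =
  [exp(-t), 3*t*exp(-t), 0]
  [0, exp(-t), 0]
  [0, 2*t*exp(-t), exp(-t)]

Strategy: write A = P · J · P⁻¹ where J is a Jordan canonical form, so e^{tA} = P · e^{tJ} · P⁻¹, and e^{tJ} can be computed block-by-block.

A has Jordan form
J =
  [-1,  1,  0]
  [ 0, -1,  0]
  [ 0,  0, -1]
(up to reordering of blocks).

Per-block formulas:
  For a 2×2 Jordan block J_2(-1): exp(t · J_2(-1)) = e^(-1t)·(I + t·N), where N is the 2×2 nilpotent shift.
  For a 1×1 block at λ = -1: exp(t · [-1]) = [e^(-1t)].

After assembling e^{tJ} and conjugating by P, we get:

e^{tA} =
  [exp(-t), 3*t*exp(-t), 0]
  [0, exp(-t), 0]
  [0, 2*t*exp(-t), exp(-t)]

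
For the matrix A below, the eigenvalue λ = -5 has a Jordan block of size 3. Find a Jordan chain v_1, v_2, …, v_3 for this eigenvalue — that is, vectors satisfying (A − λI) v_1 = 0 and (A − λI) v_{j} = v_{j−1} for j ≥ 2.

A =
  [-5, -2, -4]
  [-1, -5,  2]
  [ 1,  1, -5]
A Jordan chain for λ = -5 of length 3:
v_1 = (-2, 2, -1)ᵀ
v_2 = (0, -1, 1)ᵀ
v_3 = (1, 0, 0)ᵀ

Let N = A − (-5)·I. We want v_3 with N^3 v_3 = 0 but N^2 v_3 ≠ 0; then v_{j-1} := N · v_j for j = 3, …, 2.

Pick v_3 = (1, 0, 0)ᵀ.
Then v_2 = N · v_3 = (0, -1, 1)ᵀ.
Then v_1 = N · v_2 = (-2, 2, -1)ᵀ.

Sanity check: (A − (-5)·I) v_1 = (0, 0, 0)ᵀ = 0. ✓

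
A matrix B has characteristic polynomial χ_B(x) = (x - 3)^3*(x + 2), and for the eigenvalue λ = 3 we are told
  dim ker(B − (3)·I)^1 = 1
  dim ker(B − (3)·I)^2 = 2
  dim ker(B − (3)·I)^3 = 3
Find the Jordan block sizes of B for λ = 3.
Block sizes for λ = 3: [3]

From the dimensions of kernels of powers, the number of Jordan blocks of size at least j is d_j − d_{j−1} where d_j = dim ker(N^j) (with d_0 = 0). Computing the differences gives [1, 1, 1].
The number of blocks of size exactly k is (#blocks of size ≥ k) − (#blocks of size ≥ k + 1), so the partition is: 1 block(s) of size 3.
In nonincreasing order the block sizes are [3].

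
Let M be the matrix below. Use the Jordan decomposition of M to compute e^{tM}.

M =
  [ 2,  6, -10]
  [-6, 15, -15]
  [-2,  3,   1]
e^{tM} =
  [-4*t*exp(6*t) + exp(6*t), 6*t*exp(6*t), -10*t*exp(6*t)]
  [-6*t*exp(6*t), 9*t*exp(6*t) + exp(6*t), -15*t*exp(6*t)]
  [-2*t*exp(6*t), 3*t*exp(6*t), -5*t*exp(6*t) + exp(6*t)]

Strategy: write M = P · J · P⁻¹ where J is a Jordan canonical form, so e^{tM} = P · e^{tJ} · P⁻¹, and e^{tJ} can be computed block-by-block.

M has Jordan form
J =
  [6, 1, 0]
  [0, 6, 0]
  [0, 0, 6]
(up to reordering of blocks).

Per-block formulas:
  For a 2×2 Jordan block J_2(6): exp(t · J_2(6)) = e^(6t)·(I + t·N), where N is the 2×2 nilpotent shift.
  For a 1×1 block at λ = 6: exp(t · [6]) = [e^(6t)].

After assembling e^{tJ} and conjugating by P, we get:

e^{tM} =
  [-4*t*exp(6*t) + exp(6*t), 6*t*exp(6*t), -10*t*exp(6*t)]
  [-6*t*exp(6*t), 9*t*exp(6*t) + exp(6*t), -15*t*exp(6*t)]
  [-2*t*exp(6*t), 3*t*exp(6*t), -5*t*exp(6*t) + exp(6*t)]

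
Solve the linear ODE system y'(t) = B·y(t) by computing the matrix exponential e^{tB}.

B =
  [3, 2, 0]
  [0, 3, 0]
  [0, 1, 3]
e^{tB} =
  [exp(3*t), 2*t*exp(3*t), 0]
  [0, exp(3*t), 0]
  [0, t*exp(3*t), exp(3*t)]

Strategy: write B = P · J · P⁻¹ where J is a Jordan canonical form, so e^{tB} = P · e^{tJ} · P⁻¹, and e^{tJ} can be computed block-by-block.

B has Jordan form
J =
  [3, 1, 0]
  [0, 3, 0]
  [0, 0, 3]
(up to reordering of blocks).

Per-block formulas:
  For a 2×2 Jordan block J_2(3): exp(t · J_2(3)) = e^(3t)·(I + t·N), where N is the 2×2 nilpotent shift.
  For a 1×1 block at λ = 3: exp(t · [3]) = [e^(3t)].

After assembling e^{tJ} and conjugating by P, we get:

e^{tB} =
  [exp(3*t), 2*t*exp(3*t), 0]
  [0, exp(3*t), 0]
  [0, t*exp(3*t), exp(3*t)]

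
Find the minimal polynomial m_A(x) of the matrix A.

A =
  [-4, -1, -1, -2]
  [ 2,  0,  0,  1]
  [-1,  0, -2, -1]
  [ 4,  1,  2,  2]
x^2 + 2*x + 1

The characteristic polynomial is χ_A(x) = (x + 1)^4, so the eigenvalues are known. The minimal polynomial is
  m_A(x) = Π_λ (x − λ)^{k_λ}
where k_λ is the size of the *largest* Jordan block for λ (equivalently, the smallest k with (A − λI)^k v = 0 for every generalised eigenvector v of λ).

  λ = -1: largest Jordan block has size 2, contributing (x + 1)^2

So m_A(x) = (x + 1)^2 = x^2 + 2*x + 1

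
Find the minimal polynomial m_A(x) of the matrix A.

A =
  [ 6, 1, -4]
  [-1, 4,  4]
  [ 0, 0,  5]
x^2 - 10*x + 25

The characteristic polynomial is χ_A(x) = (x - 5)^3, so the eigenvalues are known. The minimal polynomial is
  m_A(x) = Π_λ (x − λ)^{k_λ}
where k_λ is the size of the *largest* Jordan block for λ (equivalently, the smallest k with (A − λI)^k v = 0 for every generalised eigenvector v of λ).

  λ = 5: largest Jordan block has size 2, contributing (x − 5)^2

So m_A(x) = (x - 5)^2 = x^2 - 10*x + 25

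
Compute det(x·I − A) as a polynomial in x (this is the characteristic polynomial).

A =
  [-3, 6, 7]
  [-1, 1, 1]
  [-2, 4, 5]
x^3 - 3*x^2 + 3*x - 1

Expanding det(x·I − A) (e.g. by cofactor expansion or by noting that A is similar to its Jordan form J, which has the same characteristic polynomial as A) gives
  χ_A(x) = x^3 - 3*x^2 + 3*x - 1
which factors as (x - 1)^3. The eigenvalues (with algebraic multiplicities) are λ = 1 with multiplicity 3.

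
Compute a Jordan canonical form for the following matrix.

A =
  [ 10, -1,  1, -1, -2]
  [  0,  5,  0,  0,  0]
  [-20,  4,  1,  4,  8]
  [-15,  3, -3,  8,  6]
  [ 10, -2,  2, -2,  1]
J_2(5) ⊕ J_1(5) ⊕ J_1(5) ⊕ J_1(5)

The characteristic polynomial is
  det(x·I − A) = x^5 - 25*x^4 + 250*x^3 - 1250*x^2 + 3125*x - 3125 = (x - 5)^5

Eigenvalues and multiplicities (the geometric multiplicity of λ is n − rank(A − λI), which equals the number of Jordan blocks for λ):
  λ = 5: algebraic multiplicity = 5, geometric multiplicity = 4

Determining the block sizes for each eigenvalue:
  λ = 5: 4 blocks summing to 5 forces exactly one block of size 2 and the rest size 1 → block sizes [2, 1, 1, 1]

Assembling the blocks gives a Jordan form
J =
  [5, 1, 0, 0, 0]
  [0, 5, 0, 0, 0]
  [0, 0, 5, 0, 0]
  [0, 0, 0, 5, 0]
  [0, 0, 0, 0, 5]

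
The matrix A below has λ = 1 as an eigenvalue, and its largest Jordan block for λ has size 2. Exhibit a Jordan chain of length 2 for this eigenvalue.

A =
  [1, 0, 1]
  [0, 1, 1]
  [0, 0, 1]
A Jordan chain for λ = 1 of length 2:
v_1 = (1, 1, 0)ᵀ
v_2 = (0, 0, 1)ᵀ

Let N = A − (1)·I. We want v_2 with N^2 v_2 = 0 but N^1 v_2 ≠ 0; then v_{j-1} := N · v_j for j = 2, …, 2.

Pick v_2 = (0, 0, 1)ᵀ.
Then v_1 = N · v_2 = (1, 1, 0)ᵀ.

Sanity check: (A − (1)·I) v_1 = (0, 0, 0)ᵀ = 0. ✓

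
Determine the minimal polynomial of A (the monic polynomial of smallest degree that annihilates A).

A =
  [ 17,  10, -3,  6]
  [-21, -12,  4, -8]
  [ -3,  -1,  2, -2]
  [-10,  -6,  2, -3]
x^3 - 3*x^2 + 3*x - 1

The characteristic polynomial is χ_A(x) = (x - 1)^4, so the eigenvalues are known. The minimal polynomial is
  m_A(x) = Π_λ (x − λ)^{k_λ}
where k_λ is the size of the *largest* Jordan block for λ (equivalently, the smallest k with (A − λI)^k v = 0 for every generalised eigenvector v of λ).

  λ = 1: largest Jordan block has size 3, contributing (x − 1)^3

So m_A(x) = (x - 1)^3 = x^3 - 3*x^2 + 3*x - 1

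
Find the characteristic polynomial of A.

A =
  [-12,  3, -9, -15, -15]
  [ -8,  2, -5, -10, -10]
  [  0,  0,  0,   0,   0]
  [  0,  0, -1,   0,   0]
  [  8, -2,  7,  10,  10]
x^5

Expanding det(x·I − A) (e.g. by cofactor expansion or by noting that A is similar to its Jordan form J, which has the same characteristic polynomial as A) gives
  χ_A(x) = x^5
which factors as x^5. The eigenvalues (with algebraic multiplicities) are λ = 0 with multiplicity 5.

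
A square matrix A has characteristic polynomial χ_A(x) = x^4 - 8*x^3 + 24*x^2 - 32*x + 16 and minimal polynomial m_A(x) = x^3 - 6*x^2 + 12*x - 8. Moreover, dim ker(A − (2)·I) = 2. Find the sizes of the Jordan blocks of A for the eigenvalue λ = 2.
Block sizes for λ = 2: [3, 1]

Step 1 — from the characteristic polynomial, algebraic multiplicity of λ = 2 is 4. From dim ker(A − (2)·I) = 2, there are exactly 2 Jordan blocks for λ = 2.
Step 2 — from the minimal polynomial, the factor (x − 2)^3 tells us the largest block for λ = 2 has size 3.
Step 3 — with total size 4, 2 blocks, and largest block 3, the block sizes (in nonincreasing order) are [3, 1].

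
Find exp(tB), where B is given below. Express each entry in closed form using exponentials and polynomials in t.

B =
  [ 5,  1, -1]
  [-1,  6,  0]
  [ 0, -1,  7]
e^{tB} =
  [-t*exp(6*t) + exp(6*t), t*exp(6*t), -t*exp(6*t)]
  [t^2*exp(6*t)/2 - t*exp(6*t), -t^2*exp(6*t)/2 + exp(6*t), t^2*exp(6*t)/2]
  [t^2*exp(6*t)/2, -t^2*exp(6*t)/2 - t*exp(6*t), t^2*exp(6*t)/2 + t*exp(6*t) + exp(6*t)]

Strategy: write B = P · J · P⁻¹ where J is a Jordan canonical form, so e^{tB} = P · e^{tJ} · P⁻¹, and e^{tJ} can be computed block-by-block.

B has Jordan form
J =
  [6, 1, 0]
  [0, 6, 1]
  [0, 0, 6]
(up to reordering of blocks).

Per-block formulas:
  For a 3×3 Jordan block J_3(6): exp(t · J_3(6)) = e^(6t)·(I + t·N + (t^2/2)·N^2), where N is the 3×3 nilpotent shift.

After assembling e^{tJ} and conjugating by P, we get:

e^{tB} =
  [-t*exp(6*t) + exp(6*t), t*exp(6*t), -t*exp(6*t)]
  [t^2*exp(6*t)/2 - t*exp(6*t), -t^2*exp(6*t)/2 + exp(6*t), t^2*exp(6*t)/2]
  [t^2*exp(6*t)/2, -t^2*exp(6*t)/2 - t*exp(6*t), t^2*exp(6*t)/2 + t*exp(6*t) + exp(6*t)]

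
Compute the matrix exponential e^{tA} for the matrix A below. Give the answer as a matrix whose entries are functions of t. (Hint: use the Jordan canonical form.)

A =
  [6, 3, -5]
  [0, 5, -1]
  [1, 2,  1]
e^{tA} =
  [-t^2*exp(4*t)/2 + 2*t*exp(4*t) + exp(4*t), -t^2*exp(4*t)/2 + 3*t*exp(4*t), t^2*exp(4*t) - 5*t*exp(4*t)]
  [-t^2*exp(4*t)/2, -t^2*exp(4*t)/2 + t*exp(4*t) + exp(4*t), t^2*exp(4*t) - t*exp(4*t)]
  [-t^2*exp(4*t)/2 + t*exp(4*t), -t^2*exp(4*t)/2 + 2*t*exp(4*t), t^2*exp(4*t) - 3*t*exp(4*t) + exp(4*t)]

Strategy: write A = P · J · P⁻¹ where J is a Jordan canonical form, so e^{tA} = P · e^{tJ} · P⁻¹, and e^{tJ} can be computed block-by-block.

A has Jordan form
J =
  [4, 1, 0]
  [0, 4, 1]
  [0, 0, 4]
(up to reordering of blocks).

Per-block formulas:
  For a 3×3 Jordan block J_3(4): exp(t · J_3(4)) = e^(4t)·(I + t·N + (t^2/2)·N^2), where N is the 3×3 nilpotent shift.

After assembling e^{tJ} and conjugating by P, we get:

e^{tA} =
  [-t^2*exp(4*t)/2 + 2*t*exp(4*t) + exp(4*t), -t^2*exp(4*t)/2 + 3*t*exp(4*t), t^2*exp(4*t) - 5*t*exp(4*t)]
  [-t^2*exp(4*t)/2, -t^2*exp(4*t)/2 + t*exp(4*t) + exp(4*t), t^2*exp(4*t) - t*exp(4*t)]
  [-t^2*exp(4*t)/2 + t*exp(4*t), -t^2*exp(4*t)/2 + 2*t*exp(4*t), t^2*exp(4*t) - 3*t*exp(4*t) + exp(4*t)]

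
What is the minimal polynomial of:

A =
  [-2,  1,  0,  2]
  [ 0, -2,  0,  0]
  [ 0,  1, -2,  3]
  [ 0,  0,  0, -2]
x^2 + 4*x + 4

The characteristic polynomial is χ_A(x) = (x + 2)^4, so the eigenvalues are known. The minimal polynomial is
  m_A(x) = Π_λ (x − λ)^{k_λ}
where k_λ is the size of the *largest* Jordan block for λ (equivalently, the smallest k with (A − λI)^k v = 0 for every generalised eigenvector v of λ).

  λ = -2: largest Jordan block has size 2, contributing (x + 2)^2

So m_A(x) = (x + 2)^2 = x^2 + 4*x + 4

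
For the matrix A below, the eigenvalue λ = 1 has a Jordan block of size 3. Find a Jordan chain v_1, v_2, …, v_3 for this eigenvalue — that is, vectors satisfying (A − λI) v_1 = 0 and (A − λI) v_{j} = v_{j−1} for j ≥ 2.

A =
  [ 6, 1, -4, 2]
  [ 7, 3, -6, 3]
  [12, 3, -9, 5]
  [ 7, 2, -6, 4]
A Jordan chain for λ = 1 of length 3:
v_1 = (-2, -2, -4, -2)ᵀ
v_2 = (5, 7, 12, 7)ᵀ
v_3 = (1, 0, 0, 0)ᵀ

Let N = A − (1)·I. We want v_3 with N^3 v_3 = 0 but N^2 v_3 ≠ 0; then v_{j-1} := N · v_j for j = 3, …, 2.

Pick v_3 = (1, 0, 0, 0)ᵀ.
Then v_2 = N · v_3 = (5, 7, 12, 7)ᵀ.
Then v_1 = N · v_2 = (-2, -2, -4, -2)ᵀ.

Sanity check: (A − (1)·I) v_1 = (0, 0, 0, 0)ᵀ = 0. ✓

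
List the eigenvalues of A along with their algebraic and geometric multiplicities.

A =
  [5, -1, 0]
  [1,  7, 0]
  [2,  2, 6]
λ = 6: alg = 3, geom = 2

Step 1 — factor the characteristic polynomial to read off the algebraic multiplicities:
  χ_A(x) = (x - 6)^3

Step 2 — compute geometric multiplicities via the rank-nullity identity g(λ) = n − rank(A − λI):
  rank(A − (6)·I) = 1, so dim ker(A − (6)·I) = n − 1 = 2

Summary:
  λ = 6: algebraic multiplicity = 3, geometric multiplicity = 2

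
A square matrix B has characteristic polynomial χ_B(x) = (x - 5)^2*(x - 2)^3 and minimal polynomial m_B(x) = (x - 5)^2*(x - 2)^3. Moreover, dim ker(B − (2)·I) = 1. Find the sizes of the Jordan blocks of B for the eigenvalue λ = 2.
Block sizes for λ = 2: [3]

Step 1 — from the characteristic polynomial, algebraic multiplicity of λ = 2 is 3. From dim ker(B − (2)·I) = 1, there are exactly 1 Jordan blocks for λ = 2.
Step 2 — from the minimal polynomial, the factor (x − 2)^3 tells us the largest block for λ = 2 has size 3.
Step 3 — with total size 3, 1 blocks, and largest block 3, the block sizes (in nonincreasing order) are [3].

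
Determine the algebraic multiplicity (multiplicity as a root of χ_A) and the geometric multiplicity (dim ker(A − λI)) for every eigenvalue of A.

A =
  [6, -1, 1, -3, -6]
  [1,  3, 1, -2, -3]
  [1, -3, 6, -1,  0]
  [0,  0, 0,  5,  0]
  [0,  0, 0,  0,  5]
λ = 5: alg = 5, geom = 3

Step 1 — factor the characteristic polynomial to read off the algebraic multiplicities:
  χ_A(x) = (x - 5)^5

Step 2 — compute geometric multiplicities via the rank-nullity identity g(λ) = n − rank(A − λI):
  rank(A − (5)·I) = 2, so dim ker(A − (5)·I) = n − 2 = 3

Summary:
  λ = 5: algebraic multiplicity = 5, geometric multiplicity = 3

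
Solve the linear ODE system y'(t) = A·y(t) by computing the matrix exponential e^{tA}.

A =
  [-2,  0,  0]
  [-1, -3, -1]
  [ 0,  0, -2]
e^{tA} =
  [exp(-2*t), 0, 0]
  [-exp(-2*t) + exp(-3*t), exp(-3*t), -exp(-2*t) + exp(-3*t)]
  [0, 0, exp(-2*t)]

Strategy: write A = P · J · P⁻¹ where J is a Jordan canonical form, so e^{tA} = P · e^{tJ} · P⁻¹, and e^{tJ} can be computed block-by-block.

A has Jordan form
J =
  [-3,  0,  0]
  [ 0, -2,  0]
  [ 0,  0, -2]
(up to reordering of blocks).

Per-block formulas:
  For a 1×1 block at λ = -2: exp(t · [-2]) = [e^(-2t)].
  For a 1×1 block at λ = -3: exp(t · [-3]) = [e^(-3t)].

After assembling e^{tJ} and conjugating by P, we get:

e^{tA} =
  [exp(-2*t), 0, 0]
  [-exp(-2*t) + exp(-3*t), exp(-3*t), -exp(-2*t) + exp(-3*t)]
  [0, 0, exp(-2*t)]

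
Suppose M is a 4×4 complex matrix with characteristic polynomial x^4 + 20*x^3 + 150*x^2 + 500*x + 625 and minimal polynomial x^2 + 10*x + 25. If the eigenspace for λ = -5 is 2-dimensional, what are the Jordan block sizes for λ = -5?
Block sizes for λ = -5: [2, 2]

Step 1 — from the characteristic polynomial, algebraic multiplicity of λ = -5 is 4. From dim ker(M − (-5)·I) = 2, there are exactly 2 Jordan blocks for λ = -5.
Step 2 — from the minimal polynomial, the factor (x + 5)^2 tells us the largest block for λ = -5 has size 2.
Step 3 — with total size 4, 2 blocks, and largest block 2, the block sizes (in nonincreasing order) are [2, 2].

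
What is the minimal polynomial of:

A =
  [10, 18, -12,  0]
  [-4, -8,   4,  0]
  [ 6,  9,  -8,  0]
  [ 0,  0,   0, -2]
x^2 + 4*x + 4

The characteristic polynomial is χ_A(x) = (x + 2)^4, so the eigenvalues are known. The minimal polynomial is
  m_A(x) = Π_λ (x − λ)^{k_λ}
where k_λ is the size of the *largest* Jordan block for λ (equivalently, the smallest k with (A − λI)^k v = 0 for every generalised eigenvector v of λ).

  λ = -2: largest Jordan block has size 2, contributing (x + 2)^2

So m_A(x) = (x + 2)^2 = x^2 + 4*x + 4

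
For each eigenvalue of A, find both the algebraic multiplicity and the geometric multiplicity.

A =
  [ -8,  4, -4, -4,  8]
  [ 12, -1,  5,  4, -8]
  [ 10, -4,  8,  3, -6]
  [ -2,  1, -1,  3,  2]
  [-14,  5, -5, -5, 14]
λ = 0: alg = 1, geom = 1; λ = 4: alg = 4, geom = 2

Step 1 — factor the characteristic polynomial to read off the algebraic multiplicities:
  χ_A(x) = x*(x - 4)^4

Step 2 — compute geometric multiplicities via the rank-nullity identity g(λ) = n − rank(A − λI):
  rank(A − (0)·I) = 4, so dim ker(A − (0)·I) = n − 4 = 1
  rank(A − (4)·I) = 3, so dim ker(A − (4)·I) = n − 3 = 2

Summary:
  λ = 0: algebraic multiplicity = 1, geometric multiplicity = 1
  λ = 4: algebraic multiplicity = 4, geometric multiplicity = 2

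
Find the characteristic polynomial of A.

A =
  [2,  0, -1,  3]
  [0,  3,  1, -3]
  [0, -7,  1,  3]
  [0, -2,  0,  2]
x^4 - 8*x^3 + 24*x^2 - 32*x + 16

Expanding det(x·I − A) (e.g. by cofactor expansion or by noting that A is similar to its Jordan form J, which has the same characteristic polynomial as A) gives
  χ_A(x) = x^4 - 8*x^3 + 24*x^2 - 32*x + 16
which factors as (x - 2)^4. The eigenvalues (with algebraic multiplicities) are λ = 2 with multiplicity 4.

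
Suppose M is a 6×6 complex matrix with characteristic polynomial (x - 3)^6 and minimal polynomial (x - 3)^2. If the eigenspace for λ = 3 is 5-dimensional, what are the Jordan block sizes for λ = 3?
Block sizes for λ = 3: [2, 1, 1, 1, 1]

Step 1 — from the characteristic polynomial, algebraic multiplicity of λ = 3 is 6. From dim ker(M − (3)·I) = 5, there are exactly 5 Jordan blocks for λ = 3.
Step 2 — from the minimal polynomial, the factor (x − 3)^2 tells us the largest block for λ = 3 has size 2.
Step 3 — with total size 6, 5 blocks, and largest block 2, the block sizes (in nonincreasing order) are [2, 1, 1, 1, 1].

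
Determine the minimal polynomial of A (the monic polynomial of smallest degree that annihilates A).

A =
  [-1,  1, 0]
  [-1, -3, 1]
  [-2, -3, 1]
x^3 + 3*x^2 + 3*x + 1

The characteristic polynomial is χ_A(x) = (x + 1)^3, so the eigenvalues are known. The minimal polynomial is
  m_A(x) = Π_λ (x − λ)^{k_λ}
where k_λ is the size of the *largest* Jordan block for λ (equivalently, the smallest k with (A − λI)^k v = 0 for every generalised eigenvector v of λ).

  λ = -1: largest Jordan block has size 3, contributing (x + 1)^3

So m_A(x) = (x + 1)^3 = x^3 + 3*x^2 + 3*x + 1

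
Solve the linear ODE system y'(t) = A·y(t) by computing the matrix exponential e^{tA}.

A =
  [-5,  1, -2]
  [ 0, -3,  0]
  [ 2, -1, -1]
e^{tA} =
  [-2*t*exp(-3*t) + exp(-3*t), t*exp(-3*t), -2*t*exp(-3*t)]
  [0, exp(-3*t), 0]
  [2*t*exp(-3*t), -t*exp(-3*t), 2*t*exp(-3*t) + exp(-3*t)]

Strategy: write A = P · J · P⁻¹ where J is a Jordan canonical form, so e^{tA} = P · e^{tJ} · P⁻¹, and e^{tJ} can be computed block-by-block.

A has Jordan form
J =
  [-3,  1,  0]
  [ 0, -3,  0]
  [ 0,  0, -3]
(up to reordering of blocks).

Per-block formulas:
  For a 2×2 Jordan block J_2(-3): exp(t · J_2(-3)) = e^(-3t)·(I + t·N), where N is the 2×2 nilpotent shift.
  For a 1×1 block at λ = -3: exp(t · [-3]) = [e^(-3t)].

After assembling e^{tJ} and conjugating by P, we get:

e^{tA} =
  [-2*t*exp(-3*t) + exp(-3*t), t*exp(-3*t), -2*t*exp(-3*t)]
  [0, exp(-3*t), 0]
  [2*t*exp(-3*t), -t*exp(-3*t), 2*t*exp(-3*t) + exp(-3*t)]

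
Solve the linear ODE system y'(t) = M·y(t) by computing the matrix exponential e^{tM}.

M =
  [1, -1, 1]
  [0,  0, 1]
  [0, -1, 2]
e^{tM} =
  [exp(t), -t*exp(t), t*exp(t)]
  [0, -t*exp(t) + exp(t), t*exp(t)]
  [0, -t*exp(t), t*exp(t) + exp(t)]

Strategy: write M = P · J · P⁻¹ where J is a Jordan canonical form, so e^{tM} = P · e^{tJ} · P⁻¹, and e^{tJ} can be computed block-by-block.

M has Jordan form
J =
  [1, 1, 0]
  [0, 1, 0]
  [0, 0, 1]
(up to reordering of blocks).

Per-block formulas:
  For a 2×2 Jordan block J_2(1): exp(t · J_2(1)) = e^(1t)·(I + t·N), where N is the 2×2 nilpotent shift.
  For a 1×1 block at λ = 1: exp(t · [1]) = [e^(1t)].

After assembling e^{tJ} and conjugating by P, we get:

e^{tM} =
  [exp(t), -t*exp(t), t*exp(t)]
  [0, -t*exp(t) + exp(t), t*exp(t)]
  [0, -t*exp(t), t*exp(t) + exp(t)]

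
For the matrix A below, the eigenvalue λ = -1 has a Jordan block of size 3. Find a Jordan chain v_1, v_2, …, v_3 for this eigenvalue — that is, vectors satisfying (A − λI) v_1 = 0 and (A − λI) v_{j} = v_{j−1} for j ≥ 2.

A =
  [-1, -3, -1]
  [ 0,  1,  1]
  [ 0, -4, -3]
A Jordan chain for λ = -1 of length 3:
v_1 = (-2, 0, 0)ᵀ
v_2 = (-3, 2, -4)ᵀ
v_3 = (0, 1, 0)ᵀ

Let N = A − (-1)·I. We want v_3 with N^3 v_3 = 0 but N^2 v_3 ≠ 0; then v_{j-1} := N · v_j for j = 3, …, 2.

Pick v_3 = (0, 1, 0)ᵀ.
Then v_2 = N · v_3 = (-3, 2, -4)ᵀ.
Then v_1 = N · v_2 = (-2, 0, 0)ᵀ.

Sanity check: (A − (-1)·I) v_1 = (0, 0, 0)ᵀ = 0. ✓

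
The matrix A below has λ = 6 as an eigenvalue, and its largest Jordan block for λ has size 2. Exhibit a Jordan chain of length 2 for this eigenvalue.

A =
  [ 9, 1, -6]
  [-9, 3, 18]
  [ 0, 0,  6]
A Jordan chain for λ = 6 of length 2:
v_1 = (3, -9, 0)ᵀ
v_2 = (1, 0, 0)ᵀ

Let N = A − (6)·I. We want v_2 with N^2 v_2 = 0 but N^1 v_2 ≠ 0; then v_{j-1} := N · v_j for j = 2, …, 2.

Pick v_2 = (1, 0, 0)ᵀ.
Then v_1 = N · v_2 = (3, -9, 0)ᵀ.

Sanity check: (A − (6)·I) v_1 = (0, 0, 0)ᵀ = 0. ✓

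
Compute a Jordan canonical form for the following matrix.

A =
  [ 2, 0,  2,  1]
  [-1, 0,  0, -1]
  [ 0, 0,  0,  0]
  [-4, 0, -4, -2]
J_3(0) ⊕ J_1(0)

The characteristic polynomial is
  det(x·I − A) = x^4

Eigenvalues and multiplicities (the geometric multiplicity of λ is n − rank(A − λI), which equals the number of Jordan blocks for λ):
  λ = 0: algebraic multiplicity = 4, geometric multiplicity = 2

Determining the block sizes for each eigenvalue:
  λ = 0: with am = 4 and gm = 2, the partition is not yet determined (e.g. several partitions of 4 into 2 parts exist). Let N = A − (0)·I. Computing rank(N^1) = 2, rank(N^2) = 1, rank(N^3) = 0; the number of blocks of size ≥ j is rank(N^{j−1}) − rank(N^j), giving [2, 1, 1]. So we have 1 block(s) of size 3, 1 block(s) of size 1 → block sizes [3, 1]

Assembling the blocks gives a Jordan form
J =
  [0, 1, 0, 0]
  [0, 0, 1, 0]
  [0, 0, 0, 0]
  [0, 0, 0, 0]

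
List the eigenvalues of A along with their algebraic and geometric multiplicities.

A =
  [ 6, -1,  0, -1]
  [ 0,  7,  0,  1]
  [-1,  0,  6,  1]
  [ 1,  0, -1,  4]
λ = 5: alg = 1, geom = 1; λ = 6: alg = 3, geom = 1

Step 1 — factor the characteristic polynomial to read off the algebraic multiplicities:
  χ_A(x) = (x - 6)^3*(x - 5)

Step 2 — compute geometric multiplicities via the rank-nullity identity g(λ) = n − rank(A − λI):
  rank(A − (5)·I) = 3, so dim ker(A − (5)·I) = n − 3 = 1
  rank(A − (6)·I) = 3, so dim ker(A − (6)·I) = n − 3 = 1

Summary:
  λ = 5: algebraic multiplicity = 1, geometric multiplicity = 1
  λ = 6: algebraic multiplicity = 3, geometric multiplicity = 1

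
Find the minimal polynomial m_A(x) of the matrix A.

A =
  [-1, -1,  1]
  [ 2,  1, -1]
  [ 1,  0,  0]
x^3

The characteristic polynomial is χ_A(x) = x^3, so the eigenvalues are known. The minimal polynomial is
  m_A(x) = Π_λ (x − λ)^{k_λ}
where k_λ is the size of the *largest* Jordan block for λ (equivalently, the smallest k with (A − λI)^k v = 0 for every generalised eigenvector v of λ).

  λ = 0: largest Jordan block has size 3, contributing (x − 0)^3

So m_A(x) = x^3 = x^3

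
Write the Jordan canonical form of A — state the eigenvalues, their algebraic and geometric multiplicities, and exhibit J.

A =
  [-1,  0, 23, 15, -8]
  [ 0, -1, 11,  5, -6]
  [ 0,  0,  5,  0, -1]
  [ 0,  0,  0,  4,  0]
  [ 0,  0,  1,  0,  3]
J_1(-1) ⊕ J_1(-1) ⊕ J_2(4) ⊕ J_1(4)

The characteristic polynomial is
  det(x·I − A) = x^5 - 10*x^4 + 25*x^3 + 20*x^2 - 80*x - 64 = (x - 4)^3*(x + 1)^2

Eigenvalues and multiplicities (the geometric multiplicity of λ is n − rank(A − λI), which equals the number of Jordan blocks for λ):
  λ = -1: algebraic multiplicity = 2, geometric multiplicity = 2
  λ = 4: algebraic multiplicity = 3, geometric multiplicity = 2

Determining the block sizes for each eigenvalue:
  λ = -1: gm = am = 2, so every block has size 1 → block sizes [1, 1]
  λ = 4: 2 blocks summing to 3 forces exactly one block of size 2 and the rest size 1 → block sizes [2, 1]

Assembling the blocks gives a Jordan form
J =
  [-1,  0, 0, 0, 0]
  [ 0, -1, 0, 0, 0]
  [ 0,  0, 4, 1, 0]
  [ 0,  0, 0, 4, 0]
  [ 0,  0, 0, 0, 4]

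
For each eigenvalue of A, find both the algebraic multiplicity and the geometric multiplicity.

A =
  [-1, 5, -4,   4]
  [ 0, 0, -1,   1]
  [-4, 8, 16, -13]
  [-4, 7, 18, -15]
λ = -1: alg = 3, geom = 1; λ = 3: alg = 1, geom = 1

Step 1 — factor the characteristic polynomial to read off the algebraic multiplicities:
  χ_A(x) = (x - 3)*(x + 1)^3

Step 2 — compute geometric multiplicities via the rank-nullity identity g(λ) = n − rank(A − λI):
  rank(A − (-1)·I) = 3, so dim ker(A − (-1)·I) = n − 3 = 1
  rank(A − (3)·I) = 3, so dim ker(A − (3)·I) = n − 3 = 1

Summary:
  λ = -1: algebraic multiplicity = 3, geometric multiplicity = 1
  λ = 3: algebraic multiplicity = 1, geometric multiplicity = 1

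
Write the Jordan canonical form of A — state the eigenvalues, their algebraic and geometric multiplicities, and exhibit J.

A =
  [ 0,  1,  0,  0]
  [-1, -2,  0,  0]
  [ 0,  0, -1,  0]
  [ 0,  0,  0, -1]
J_2(-1) ⊕ J_1(-1) ⊕ J_1(-1)

The characteristic polynomial is
  det(x·I − A) = x^4 + 4*x^3 + 6*x^2 + 4*x + 1 = (x + 1)^4

Eigenvalues and multiplicities (the geometric multiplicity of λ is n − rank(A − λI), which equals the number of Jordan blocks for λ):
  λ = -1: algebraic multiplicity = 4, geometric multiplicity = 3

Determining the block sizes for each eigenvalue:
  λ = -1: 3 blocks summing to 4 forces exactly one block of size 2 and the rest size 1 → block sizes [2, 1, 1]

Assembling the blocks gives a Jordan form
J =
  [-1,  1,  0,  0]
  [ 0, -1,  0,  0]
  [ 0,  0, -1,  0]
  [ 0,  0,  0, -1]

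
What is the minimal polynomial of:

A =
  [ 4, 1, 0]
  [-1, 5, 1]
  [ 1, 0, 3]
x^3 - 12*x^2 + 48*x - 64

The characteristic polynomial is χ_A(x) = (x - 4)^3, so the eigenvalues are known. The minimal polynomial is
  m_A(x) = Π_λ (x − λ)^{k_λ}
where k_λ is the size of the *largest* Jordan block for λ (equivalently, the smallest k with (A − λI)^k v = 0 for every generalised eigenvector v of λ).

  λ = 4: largest Jordan block has size 3, contributing (x − 4)^3

So m_A(x) = (x - 4)^3 = x^3 - 12*x^2 + 48*x - 64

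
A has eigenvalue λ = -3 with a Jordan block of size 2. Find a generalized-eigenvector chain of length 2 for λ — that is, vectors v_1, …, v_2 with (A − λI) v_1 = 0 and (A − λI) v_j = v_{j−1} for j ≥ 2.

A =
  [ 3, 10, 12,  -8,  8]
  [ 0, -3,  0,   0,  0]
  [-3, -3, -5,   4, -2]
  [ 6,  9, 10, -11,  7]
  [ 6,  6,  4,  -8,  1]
A Jordan chain for λ = -3 of length 2:
v_1 = (6, 0, -3, 6, 6)ᵀ
v_2 = (1, 0, 0, 0, 0)ᵀ

Let N = A − (-3)·I. We want v_2 with N^2 v_2 = 0 but N^1 v_2 ≠ 0; then v_{j-1} := N · v_j for j = 2, …, 2.

Pick v_2 = (1, 0, 0, 0, 0)ᵀ.
Then v_1 = N · v_2 = (6, 0, -3, 6, 6)ᵀ.

Sanity check: (A − (-3)·I) v_1 = (0, 0, 0, 0, 0)ᵀ = 0. ✓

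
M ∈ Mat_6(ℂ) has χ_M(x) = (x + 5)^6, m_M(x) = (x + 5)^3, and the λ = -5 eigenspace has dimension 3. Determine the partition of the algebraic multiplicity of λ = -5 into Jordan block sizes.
Block sizes for λ = -5: [3, 2, 1]

Step 1 — from the characteristic polynomial, algebraic multiplicity of λ = -5 is 6. From dim ker(M − (-5)·I) = 3, there are exactly 3 Jordan blocks for λ = -5.
Step 2 — from the minimal polynomial, the factor (x + 5)^3 tells us the largest block for λ = -5 has size 3.
Step 3 — with total size 6, 3 blocks, and largest block 3, the block sizes (in nonincreasing order) are [3, 2, 1].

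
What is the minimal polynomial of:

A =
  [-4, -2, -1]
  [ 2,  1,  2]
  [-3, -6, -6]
x^2 + 6*x + 9

The characteristic polynomial is χ_A(x) = (x + 3)^3, so the eigenvalues are known. The minimal polynomial is
  m_A(x) = Π_λ (x − λ)^{k_λ}
where k_λ is the size of the *largest* Jordan block for λ (equivalently, the smallest k with (A − λI)^k v = 0 for every generalised eigenvector v of λ).

  λ = -3: largest Jordan block has size 2, contributing (x + 3)^2

So m_A(x) = (x + 3)^2 = x^2 + 6*x + 9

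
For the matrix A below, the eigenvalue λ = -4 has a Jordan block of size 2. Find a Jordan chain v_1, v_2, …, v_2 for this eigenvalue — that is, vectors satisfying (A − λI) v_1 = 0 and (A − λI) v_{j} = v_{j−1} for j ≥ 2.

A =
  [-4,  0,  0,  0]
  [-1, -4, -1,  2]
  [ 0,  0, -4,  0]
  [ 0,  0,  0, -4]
A Jordan chain for λ = -4 of length 2:
v_1 = (0, -1, 0, 0)ᵀ
v_2 = (1, 0, 0, 0)ᵀ

Let N = A − (-4)·I. We want v_2 with N^2 v_2 = 0 but N^1 v_2 ≠ 0; then v_{j-1} := N · v_j for j = 2, …, 2.

Pick v_2 = (1, 0, 0, 0)ᵀ.
Then v_1 = N · v_2 = (0, -1, 0, 0)ᵀ.

Sanity check: (A − (-4)·I) v_1 = (0, 0, 0, 0)ᵀ = 0. ✓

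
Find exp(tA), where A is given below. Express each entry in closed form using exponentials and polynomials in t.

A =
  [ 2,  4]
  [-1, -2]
e^{tA} =
  [2*t + 1, 4*t]
  [-t, 1 - 2*t]

Strategy: write A = P · J · P⁻¹ where J is a Jordan canonical form, so e^{tA} = P · e^{tJ} · P⁻¹, and e^{tJ} can be computed block-by-block.

A has Jordan form
J =
  [0, 1]
  [0, 0]
(up to reordering of blocks).

Per-block formulas:
  For a 2×2 Jordan block J_2(0): exp(t · J_2(0)) = e^(0t)·(I + t·N), where N is the 2×2 nilpotent shift.

After assembling e^{tJ} and conjugating by P, we get:

e^{tA} =
  [2*t + 1, 4*t]
  [-t, 1 - 2*t]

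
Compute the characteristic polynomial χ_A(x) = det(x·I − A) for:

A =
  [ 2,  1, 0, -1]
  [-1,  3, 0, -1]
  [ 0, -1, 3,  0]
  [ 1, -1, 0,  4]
x^4 - 12*x^3 + 54*x^2 - 108*x + 81

Expanding det(x·I − A) (e.g. by cofactor expansion or by noting that A is similar to its Jordan form J, which has the same characteristic polynomial as A) gives
  χ_A(x) = x^4 - 12*x^3 + 54*x^2 - 108*x + 81
which factors as (x - 3)^4. The eigenvalues (with algebraic multiplicities) are λ = 3 with multiplicity 4.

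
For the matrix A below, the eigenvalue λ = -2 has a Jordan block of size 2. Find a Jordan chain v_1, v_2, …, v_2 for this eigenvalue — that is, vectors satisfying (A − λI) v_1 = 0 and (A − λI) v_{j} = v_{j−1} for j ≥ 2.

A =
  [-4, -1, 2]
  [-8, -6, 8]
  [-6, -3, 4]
A Jordan chain for λ = -2 of length 2:
v_1 = (-2, -8, -6)ᵀ
v_2 = (1, 0, 0)ᵀ

Let N = A − (-2)·I. We want v_2 with N^2 v_2 = 0 but N^1 v_2 ≠ 0; then v_{j-1} := N · v_j for j = 2, …, 2.

Pick v_2 = (1, 0, 0)ᵀ.
Then v_1 = N · v_2 = (-2, -8, -6)ᵀ.

Sanity check: (A − (-2)·I) v_1 = (0, 0, 0)ᵀ = 0. ✓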